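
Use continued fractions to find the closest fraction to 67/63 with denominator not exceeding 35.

Expand x = 67/63 as a continued fraction with the Euclidean algorithm:
  67 = 1*63 + 4, so a_0 = 1.
  63 = 15*4 + 3, so a_1 = 15.
  4 = 1*3 + 1, so a_2 = 1.
  3 = 3*1 + 0, so a_3 = 3.
so x = [1; 15, 1, 3].
Convergents (p_i = a_i*p_{i-1} + p_{i-2}, q_i = a_i*q_{i-1} + q_{i-2} with p_{-2}=0, p_{-1}=1, q_{-2}=1, q_{-1}=0), until the denominator exceeds 35:
  i=0: a_0=1, p_0 = 1*1 + 0 = 1, q_0 = 1*0 + 1 = 1.
  i=1: a_1=15, p_1 = 15*1 + 1 = 16, q_1 = 15*1 + 0 = 15.
  i=2: a_2=1, p_2 = 1*16 + 1 = 17, q_2 = 1*15 + 1 = 16.
  i=3: a_3=3, p_3 = 3*17 + 16 = 67, q_3 = 3*16 + 15 = 63.
q_3 = 63 > 35, so the last convergent with denominator <= 35 is p_2/q_2 = 17/16.
The closest fraction with denominator <= 35 is either p_2/q_2 or the intermediate fraction (k*p_2 + p_1)/(k*q_2 + q_1) with the largest k >= 1 whose denominator stays <= 35; these approach x as k grows, and every other convergent or intermediate fraction in range is farther away.
Largest k: floor((35 - q_1)/q_2) = floor((35 - 15)/16) = 1.
That gives (1*17 + 16)/(1*16 + 15) = 33/31.
Compare the errors: |x - 17/16| = |67*16 - 17*63|/(63*16) = 1/1008, and |x - 33/31| = |67*31 - 33*63|/(63*31) = 2/1953.
Cross-multiplying, 1*1953 = 1953 < 2016 = 2*1008, so 1/1008 is smaller: the convergent 17/16 is closer to x than 33/31.

17/16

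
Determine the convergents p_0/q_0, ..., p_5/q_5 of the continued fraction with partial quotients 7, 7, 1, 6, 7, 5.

7/1, 50/7, 57/8, 392/55, 2801/393, 14397/2020

Using the convergent recurrence p_i = a_i*p_{i-1} + p_{i-2}, q_i = a_i*q_{i-1} + q_{i-2} with p_{-2}=0, p_{-1}=1, q_{-2}=1, q_{-1}=0:
  i=0: a_0=7, p_0 = 7*1 + 0 = 7, q_0 = 7*0 + 1 = 1.
  i=1: a_1=7, p_1 = 7*7 + 1 = 50, q_1 = 7*1 + 0 = 7.
  i=2: a_2=1, p_2 = 1*50 + 7 = 57, q_2 = 1*7 + 1 = 8.
  i=3: a_3=6, p_3 = 6*57 + 50 = 392, q_3 = 6*8 + 7 = 55.
  i=4: a_4=7, p_4 = 7*392 + 57 = 2801, q_4 = 7*55 + 8 = 393.
  i=5: a_5=5, p_5 = 5*2801 + 392 = 14397, q_5 = 5*393 + 55 = 2020.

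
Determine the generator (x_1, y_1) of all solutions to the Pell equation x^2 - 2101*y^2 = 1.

(x, y) = (13751, 300)

First expand sqrt(2101) as a continued fraction. With x_i = (sqrt(2101) + m_i)/d_i and (m_0, d_0) = (0, 1): a_0 = floor(sqrt(2101)) = 45, since 45^2 = 2025 <= 2101 < 2116 = 46^2.
Iterate m_{i+1} = d_i*a_i - m_i, d_{i+1} = (2101 - m_{i+1}^2)/d_i, a_{i+1} = floor((a_0 + m_{i+1})/d_{i+1}):
  m_1 = 1*45 - 0 = 45, d_1 = (2101 - 45^2)/1 = 76/1 = 76, a_1 = floor((45 + 45)/76) = 1.
  m_2 = 76*1 - 45 = 31, d_2 = (2101 - 31^2)/76 = 1140/76 = 15, a_2 = floor((45 + 31)/15) = 5.
  m_3 = 15*5 - 31 = 44, d_3 = (2101 - 44^2)/15 = 165/15 = 11, a_3 = floor((45 + 44)/11) = 8.
  m_4 = 11*8 - 44 = 44, d_4 = (2101 - 44^2)/11 = 165/11 = 15, a_4 = floor((45 + 44)/15) = 5.
  m_5 = 15*5 - 44 = 31, d_5 = (2101 - 31^2)/15 = 1140/15 = 76, a_5 = floor((45 + 31)/76) = 1.
  m_6 = 76*1 - 31 = 45, d_6 = (2101 - 45^2)/76 = 76/76 = 1, a_6 = floor((45 + 45)/1) = 90.
  m_7 = 1*90 - 45 = 45, d_7 = (2101 - 45^2)/1 = 76/1 = 76: (m_7, d_7) = (m_1, d_1) = (45, 76), so from here the quotients repeat a_1, ..., a_6; the period length is 6.
So sqrt(2101) = [45; (1, 5, 8, 5, 1, 90)] with period length k = 6.
k is even, so the fundamental solution of x^2 - 2101y^2 = 1 is (p_{k-1}, q_{k-1}) = (p_5, q_5); compute convergents through index 5.
Convergents (p_i = a_i*p_{i-1} + p_{i-2}, q_i = a_i*q_{i-1} + q_{i-2} with p_{-2}=0, p_{-1}=1, q_{-2}=1, q_{-1}=0):
  i=0: a_0=45, p_0 = 45*1 + 0 = 45, q_0 = 45*0 + 1 = 1.
  i=1: a_1=1, p_1 = 1*45 + 1 = 46, q_1 = 1*1 + 0 = 1.
  i=2: a_2=5, p_2 = 5*46 + 45 = 275, q_2 = 5*1 + 1 = 6.
  i=3: a_3=8, p_3 = 8*275 + 46 = 2246, q_3 = 8*6 + 1 = 49.
  i=4: a_4=5, p_4 = 5*2246 + 275 = 11505, q_4 = 5*49 + 6 = 251.
  i=5: a_5=1, p_5 = 1*11505 + 2246 = 13751, q_5 = 1*251 + 49 = 300.
Check: 13751^2 - 2101*300^2 = 189090001 - 189090000 = 1, so (x, y) = (13751, 300) solves the equation, and by the theorem it is the least positive solution.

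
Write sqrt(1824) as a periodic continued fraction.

Write x_i = (sqrt(1824) + m_i)/d_i with (m_0, d_0) = (0, 1). a_0 = floor(sqrt(1824)) = 42, since 42^2 = 1764 <= 1824 < 1849 = 43^2.
Iterate m_{i+1} = d_i*a_i - m_i, d_{i+1} = (1824 - m_{i+1}^2)/d_i, a_{i+1} = floor((a_0 + m_{i+1})/d_{i+1}):
  m_1 = 1*42 - 0 = 42, d_1 = (1824 - 42^2)/1 = 60/1 = 60, a_1 = floor((42 + 42)/60) = 1.
  m_2 = 60*1 - 42 = 18, d_2 = (1824 - 18^2)/60 = 1500/60 = 25, a_2 = floor((42 + 18)/25) = 2.
  m_3 = 25*2 - 18 = 32, d_3 = (1824 - 32^2)/25 = 800/25 = 32, a_3 = floor((42 + 32)/32) = 2.
  m_4 = 32*2 - 32 = 32, d_4 = (1824 - 32^2)/32 = 800/32 = 25, a_4 = floor((42 + 32)/25) = 2.
  m_5 = 25*2 - 32 = 18, d_5 = (1824 - 18^2)/25 = 1500/25 = 60, a_5 = floor((42 + 18)/60) = 1.
  m_6 = 60*1 - 18 = 42, d_6 = (1824 - 42^2)/60 = 60/60 = 1, a_6 = floor((42 + 42)/1) = 84.
  m_7 = 1*84 - 42 = 42, d_7 = (1824 - 42^2)/1 = 60/1 = 60: (m_7, d_7) = (m_1, d_1) = (42, 60), so from here the quotients repeat a_1, ..., a_6; the period length is 6.
Hence the expansion of sqrt(1824) is a_0 = 42 followed by the repeating block 1, 2, 2, 2, 1, 84 (period 6).

[42; (1, 2, 2, 2, 1, 84)]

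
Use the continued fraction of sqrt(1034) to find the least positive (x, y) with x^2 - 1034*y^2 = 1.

(x, y) = (15885, 494)

First expand sqrt(1034) as a continued fraction. With x_i = (sqrt(1034) + m_i)/d_i and (m_0, d_0) = (0, 1): a_0 = floor(sqrt(1034)) = 32, since 32^2 = 1024 <= 1034 < 1089 = 33^2.
Iterate m_{i+1} = d_i*a_i - m_i, d_{i+1} = (1034 - m_{i+1}^2)/d_i, a_{i+1} = floor((a_0 + m_{i+1})/d_{i+1}):
  m_1 = 1*32 - 0 = 32, d_1 = (1034 - 32^2)/1 = 10/1 = 10, a_1 = floor((32 + 32)/10) = 6.
  m_2 = 10*6 - 32 = 28, d_2 = (1034 - 28^2)/10 = 250/10 = 25, a_2 = floor((32 + 28)/25) = 2.
  m_3 = 25*2 - 28 = 22, d_3 = (1034 - 22^2)/25 = 550/25 = 22, a_3 = floor((32 + 22)/22) = 2.
  m_4 = 22*2 - 22 = 22, d_4 = (1034 - 22^2)/22 = 550/22 = 25, a_4 = floor((32 + 22)/25) = 2.
  m_5 = 25*2 - 22 = 28, d_5 = (1034 - 28^2)/25 = 250/25 = 10, a_5 = floor((32 + 28)/10) = 6.
  m_6 = 10*6 - 28 = 32, d_6 = (1034 - 32^2)/10 = 10/10 = 1, a_6 = floor((32 + 32)/1) = 64.
  m_7 = 1*64 - 32 = 32, d_7 = (1034 - 32^2)/1 = 10/1 = 10: (m_7, d_7) = (m_1, d_1) = (32, 10), so from here the quotients repeat a_1, ..., a_6; the period length is 6.
So sqrt(1034) = [32; (6, 2, 2, 2, 6, 64)] with period length k = 6.
k is even, so the fundamental solution of x^2 - 1034y^2 = 1 is (p_{k-1}, q_{k-1}) = (p_5, q_5); compute convergents through index 5.
Convergents (p_i = a_i*p_{i-1} + p_{i-2}, q_i = a_i*q_{i-1} + q_{i-2} with p_{-2}=0, p_{-1}=1, q_{-2}=1, q_{-1}=0):
  i=0: a_0=32, p_0 = 32*1 + 0 = 32, q_0 = 32*0 + 1 = 1.
  i=1: a_1=6, p_1 = 6*32 + 1 = 193, q_1 = 6*1 + 0 = 6.
  i=2: a_2=2, p_2 = 2*193 + 32 = 418, q_2 = 2*6 + 1 = 13.
  i=3: a_3=2, p_3 = 2*418 + 193 = 1029, q_3 = 2*13 + 6 = 32.
  i=4: a_4=2, p_4 = 2*1029 + 418 = 2476, q_4 = 2*32 + 13 = 77.
  i=5: a_5=6, p_5 = 6*2476 + 1029 = 15885, q_5 = 6*77 + 32 = 494.
Check: 15885^2 - 1034*494^2 = 252333225 - 252333224 = 1, so (x, y) = (15885, 494) solves the equation, and by the theorem it is the least positive solution.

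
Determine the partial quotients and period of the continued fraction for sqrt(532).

Write x_i = (sqrt(532) + m_i)/d_i with (m_0, d_0) = (0, 1). a_0 = floor(sqrt(532)) = 23, since 23^2 = 529 <= 532 < 576 = 24^2.
Iterate m_{i+1} = d_i*a_i - m_i, d_{i+1} = (532 - m_{i+1}^2)/d_i, a_{i+1} = floor((a_0 + m_{i+1})/d_{i+1}):
  m_1 = 1*23 - 0 = 23, d_1 = (532 - 23^2)/1 = 3/1 = 3, a_1 = floor((23 + 23)/3) = 15.
  m_2 = 3*15 - 23 = 22, d_2 = (532 - 22^2)/3 = 48/3 = 16, a_2 = floor((23 + 22)/16) = 2.
  m_3 = 16*2 - 22 = 10, d_3 = (532 - 10^2)/16 = 432/16 = 27, a_3 = floor((23 + 10)/27) = 1.
  m_4 = 27*1 - 10 = 17, d_4 = (532 - 17^2)/27 = 243/27 = 9, a_4 = floor((23 + 17)/9) = 4.
  m_5 = 9*4 - 17 = 19, d_5 = (532 - 19^2)/9 = 171/9 = 19, a_5 = floor((23 + 19)/19) = 2.
  m_6 = 19*2 - 19 = 19, d_6 = (532 - 19^2)/19 = 171/19 = 9, a_6 = floor((23 + 19)/9) = 4.
  m_7 = 9*4 - 19 = 17, d_7 = (532 - 17^2)/9 = 243/9 = 27, a_7 = floor((23 + 17)/27) = 1.
  m_8 = 27*1 - 17 = 10, d_8 = (532 - 10^2)/27 = 432/27 = 16, a_8 = floor((23 + 10)/16) = 2.
  m_9 = 16*2 - 10 = 22, d_9 = (532 - 22^2)/16 = 48/16 = 3, a_9 = floor((23 + 22)/3) = 15.
  m_10 = 3*15 - 22 = 23, d_10 = (532 - 23^2)/3 = 3/3 = 1, a_10 = floor((23 + 23)/1) = 46.
  m_11 = 1*46 - 23 = 23, d_11 = (532 - 23^2)/1 = 3/1 = 3: (m_11, d_11) = (m_1, d_1) = (23, 3), so from here the quotients repeat a_1, ..., a_10; the period length is 10.
Hence the expansion of sqrt(532) is a_0 = 23 followed by the repeating block 15, 2, 1, 4, 2, 4, 1, 2, 15, 46 (period 10).

[23; (15, 2, 1, 4, 2, 4, 1, 2, 15, 46)]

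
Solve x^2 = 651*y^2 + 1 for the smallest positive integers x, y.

(x, y) = (1735, 68)

First expand sqrt(651) as a continued fraction. With x_i = (sqrt(651) + m_i)/d_i and (m_0, d_0) = (0, 1): a_0 = floor(sqrt(651)) = 25, since 25^2 = 625 <= 651 < 676 = 26^2.
Iterate m_{i+1} = d_i*a_i - m_i, d_{i+1} = (651 - m_{i+1}^2)/d_i, a_{i+1} = floor((a_0 + m_{i+1})/d_{i+1}):
  m_1 = 1*25 - 0 = 25, d_1 = (651 - 25^2)/1 = 26/1 = 26, a_1 = floor((25 + 25)/26) = 1.
  m_2 = 26*1 - 25 = 1, d_2 = (651 - 1^2)/26 = 650/26 = 25, a_2 = floor((25 + 1)/25) = 1.
  m_3 = 25*1 - 1 = 24, d_3 = (651 - 24^2)/25 = 75/25 = 3, a_3 = floor((25 + 24)/3) = 16.
  m_4 = 3*16 - 24 = 24, d_4 = (651 - 24^2)/3 = 75/3 = 25, a_4 = floor((25 + 24)/25) = 1.
  m_5 = 25*1 - 24 = 1, d_5 = (651 - 1^2)/25 = 650/25 = 26, a_5 = floor((25 + 1)/26) = 1.
  m_6 = 26*1 - 1 = 25, d_6 = (651 - 25^2)/26 = 26/26 = 1, a_6 = floor((25 + 25)/1) = 50.
  m_7 = 1*50 - 25 = 25, d_7 = (651 - 25^2)/1 = 26/1 = 26: (m_7, d_7) = (m_1, d_1) = (25, 26), so from here the quotients repeat a_1, ..., a_6; the period length is 6.
So sqrt(651) = [25; (1, 1, 16, 1, 1, 50)] with period length k = 6.
k is even, so the fundamental solution of x^2 - 651y^2 = 1 is (p_{k-1}, q_{k-1}) = (p_5, q_5); compute convergents through index 5.
Convergents (p_i = a_i*p_{i-1} + p_{i-2}, q_i = a_i*q_{i-1} + q_{i-2} with p_{-2}=0, p_{-1}=1, q_{-2}=1, q_{-1}=0):
  i=0: a_0=25, p_0 = 25*1 + 0 = 25, q_0 = 25*0 + 1 = 1.
  i=1: a_1=1, p_1 = 1*25 + 1 = 26, q_1 = 1*1 + 0 = 1.
  i=2: a_2=1, p_2 = 1*26 + 25 = 51, q_2 = 1*1 + 1 = 2.
  i=3: a_3=16, p_3 = 16*51 + 26 = 842, q_3 = 16*2 + 1 = 33.
  i=4: a_4=1, p_4 = 1*842 + 51 = 893, q_4 = 1*33 + 2 = 35.
  i=5: a_5=1, p_5 = 1*893 + 842 = 1735, q_5 = 1*35 + 33 = 68.
Check: 1735^2 - 651*68^2 = 3010225 - 3010224 = 1, so (x, y) = (1735, 68) solves the equation, and by the theorem it is the least positive solution.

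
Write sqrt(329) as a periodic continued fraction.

[18; (7, 4, 2, 1, 1, 4, 1, 1, 2, 4, 7, 36)]

Write x_i = (sqrt(329) + m_i)/d_i with (m_0, d_0) = (0, 1). a_0 = floor(sqrt(329)) = 18, since 18^2 = 324 <= 329 < 361 = 19^2.
Iterate m_{i+1} = d_i*a_i - m_i, d_{i+1} = (329 - m_{i+1}^2)/d_i, a_{i+1} = floor((a_0 + m_{i+1})/d_{i+1}):
  m_1 = 1*18 - 0 = 18, d_1 = (329 - 18^2)/1 = 5/1 = 5, a_1 = floor((18 + 18)/5) = 7.
  m_2 = 5*7 - 18 = 17, d_2 = (329 - 17^2)/5 = 40/5 = 8, a_2 = floor((18 + 17)/8) = 4.
  m_3 = 8*4 - 17 = 15, d_3 = (329 - 15^2)/8 = 104/8 = 13, a_3 = floor((18 + 15)/13) = 2.
  m_4 = 13*2 - 15 = 11, d_4 = (329 - 11^2)/13 = 208/13 = 16, a_4 = floor((18 + 11)/16) = 1.
  m_5 = 16*1 - 11 = 5, d_5 = (329 - 5^2)/16 = 304/16 = 19, a_5 = floor((18 + 5)/19) = 1.
  m_6 = 19*1 - 5 = 14, d_6 = (329 - 14^2)/19 = 133/19 = 7, a_6 = floor((18 + 14)/7) = 4.
  m_7 = 7*4 - 14 = 14, d_7 = (329 - 14^2)/7 = 133/7 = 19, a_7 = floor((18 + 14)/19) = 1.
  m_8 = 19*1 - 14 = 5, d_8 = (329 - 5^2)/19 = 304/19 = 16, a_8 = floor((18 + 5)/16) = 1.
  m_9 = 16*1 - 5 = 11, d_9 = (329 - 11^2)/16 = 208/16 = 13, a_9 = floor((18 + 11)/13) = 2.
  m_10 = 13*2 - 11 = 15, d_10 = (329 - 15^2)/13 = 104/13 = 8, a_10 = floor((18 + 15)/8) = 4.
  m_11 = 8*4 - 15 = 17, d_11 = (329 - 17^2)/8 = 40/8 = 5, a_11 = floor((18 + 17)/5) = 7.
  m_12 = 5*7 - 17 = 18, d_12 = (329 - 18^2)/5 = 5/5 = 1, a_12 = floor((18 + 18)/1) = 36.
  m_13 = 1*36 - 18 = 18, d_13 = (329 - 18^2)/1 = 5/1 = 5: (m_13, d_13) = (m_1, d_1) = (18, 5), so from here the quotients repeat a_1, ..., a_12; the period length is 12.
Hence the expansion of sqrt(329) is a_0 = 18 followed by the repeating block 7, 4, 2, 1, 1, 4, 1, 1, 2, 4, 7, 36 (period 12).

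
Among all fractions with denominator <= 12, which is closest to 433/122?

Expand x = 433/122 as a continued fraction with the Euclidean algorithm:
  433 = 3*122 + 67, so a_0 = 3.
  122 = 1*67 + 55, so a_1 = 1.
  67 = 1*55 + 12, so a_2 = 1.
  55 = 4*12 + 7, so a_3 = 4.
  12 = 1*7 + 5, so a_4 = 1.
  7 = 1*5 + 2, so a_5 = 1.
  5 = 2*2 + 1, so a_6 = 2.
  2 = 2*1 + 0, so a_7 = 2.
so x = [3; 1, 1, 4, 1, 1, 2, 2].
Convergents (p_i = a_i*p_{i-1} + p_{i-2}, q_i = a_i*q_{i-1} + q_{i-2} with p_{-2}=0, p_{-1}=1, q_{-2}=1, q_{-1}=0), until the denominator exceeds 12:
  i=0: a_0=3, p_0 = 3*1 + 0 = 3, q_0 = 3*0 + 1 = 1.
  i=1: a_1=1, p_1 = 1*3 + 1 = 4, q_1 = 1*1 + 0 = 1.
  i=2: a_2=1, p_2 = 1*4 + 3 = 7, q_2 = 1*1 + 1 = 2.
  i=3: a_3=4, p_3 = 4*7 + 4 = 32, q_3 = 4*2 + 1 = 9.
  i=4: a_4=1, p_4 = 1*32 + 7 = 39, q_4 = 1*9 + 2 = 11.
  i=5: a_5=1, p_5 = 1*39 + 32 = 71, q_5 = 1*11 + 9 = 20.
q_5 = 20 > 12, so the last convergent with denominator <= 12 is p_4/q_4 = 39/11.
The closest fraction with denominator <= 12 is either p_4/q_4 or the intermediate fraction (k*p_4 + p_3)/(k*q_4 + q_3) with the largest k >= 1 whose denominator stays <= 12; these approach x as k grows, and every other convergent or intermediate fraction in range is farther away.
Largest k: floor((12 - q_3)/q_4) = floor((12 - 9)/11) = 0.
Since k = 0, no intermediate fraction beyond p_4/q_4 has denominator <= 12, so the convergent 39/11 is the closest (its error is |433*11 - 39*122|/(122*11) = 5/1342).

39/11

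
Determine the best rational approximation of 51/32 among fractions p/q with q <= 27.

Expand x = 51/32 as a continued fraction with the Euclidean algorithm:
  51 = 1*32 + 19, so a_0 = 1.
  32 = 1*19 + 13, so a_1 = 1.
  19 = 1*13 + 6, so a_2 = 1.
  13 = 2*6 + 1, so a_3 = 2.
  6 = 6*1 + 0, so a_4 = 6.
so x = [1; 1, 1, 2, 6].
Convergents (p_i = a_i*p_{i-1} + p_{i-2}, q_i = a_i*q_{i-1} + q_{i-2} with p_{-2}=0, p_{-1}=1, q_{-2}=1, q_{-1}=0), until the denominator exceeds 27:
  i=0: a_0=1, p_0 = 1*1 + 0 = 1, q_0 = 1*0 + 1 = 1.
  i=1: a_1=1, p_1 = 1*1 + 1 = 2, q_1 = 1*1 + 0 = 1.
  i=2: a_2=1, p_2 = 1*2 + 1 = 3, q_2 = 1*1 + 1 = 2.
  i=3: a_3=2, p_3 = 2*3 + 2 = 8, q_3 = 2*2 + 1 = 5.
  i=4: a_4=6, p_4 = 6*8 + 3 = 51, q_4 = 6*5 + 2 = 32.
q_4 = 32 > 27, so the last convergent with denominator <= 27 is p_3/q_3 = 8/5.
The closest fraction with denominator <= 27 is either p_3/q_3 or the intermediate fraction (k*p_3 + p_2)/(k*q_3 + q_2) with the largest k >= 1 whose denominator stays <= 27; these approach x as k grows, and every other convergent or intermediate fraction in range is farther away.
Largest k: floor((27 - q_2)/q_3) = floor((27 - 2)/5) = 5.
That gives (5*8 + 3)/(5*5 + 2) = 43/27.
Compare the errors: |x - 8/5| = |51*5 - 8*32|/(32*5) = 1/160, and |x - 43/27| = |51*27 - 43*32|/(32*27) = 1/864.
Cross-multiplying, 1*160 = 160 < 864 = 1*864, so 1/864 is smaller: the intermediate fraction 43/27 is closer to x than 8/5.

43/27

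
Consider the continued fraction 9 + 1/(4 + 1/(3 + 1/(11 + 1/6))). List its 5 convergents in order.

9/1, 37/4, 120/13, 1357/147, 8262/895

Using the convergent recurrence p_i = a_i*p_{i-1} + p_{i-2}, q_i = a_i*q_{i-1} + q_{i-2} with p_{-2}=0, p_{-1}=1, q_{-2}=1, q_{-1}=0:
  i=0: a_0=9, p_0 = 9*1 + 0 = 9, q_0 = 9*0 + 1 = 1.
  i=1: a_1=4, p_1 = 4*9 + 1 = 37, q_1 = 4*1 + 0 = 4.
  i=2: a_2=3, p_2 = 3*37 + 9 = 120, q_2 = 3*4 + 1 = 13.
  i=3: a_3=11, p_3 = 11*120 + 37 = 1357, q_3 = 11*13 + 4 = 147.
  i=4: a_4=6, p_4 = 6*1357 + 120 = 8262, q_4 = 6*147 + 13 = 895.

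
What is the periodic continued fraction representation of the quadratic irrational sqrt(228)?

Write x_i = (sqrt(228) + m_i)/d_i with (m_0, d_0) = (0, 1). a_0 = floor(sqrt(228)) = 15, since 15^2 = 225 <= 228 < 256 = 16^2.
Iterate m_{i+1} = d_i*a_i - m_i, d_{i+1} = (228 - m_{i+1}^2)/d_i, a_{i+1} = floor((a_0 + m_{i+1})/d_{i+1}):
  m_1 = 1*15 - 0 = 15, d_1 = (228 - 15^2)/1 = 3/1 = 3, a_1 = floor((15 + 15)/3) = 10.
  m_2 = 3*10 - 15 = 15, d_2 = (228 - 15^2)/3 = 3/3 = 1, a_2 = floor((15 + 15)/1) = 30.
  m_3 = 1*30 - 15 = 15, d_3 = (228 - 15^2)/1 = 3/1 = 3: (m_3, d_3) = (m_1, d_1) = (15, 3), so from here the quotients repeat a_1, a_2; the period length is 2.
Hence the expansion of sqrt(228) is a_0 = 15 followed by the repeating block 10, 30 (period 2).

[15; (10, 30)]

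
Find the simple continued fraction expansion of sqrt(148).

[12; (6, 24)]

Write x_i = (sqrt(148) + m_i)/d_i with (m_0, d_0) = (0, 1). a_0 = floor(sqrt(148)) = 12, since 12^2 = 144 <= 148 < 169 = 13^2.
Iterate m_{i+1} = d_i*a_i - m_i, d_{i+1} = (148 - m_{i+1}^2)/d_i, a_{i+1} = floor((a_0 + m_{i+1})/d_{i+1}):
  m_1 = 1*12 - 0 = 12, d_1 = (148 - 12^2)/1 = 4/1 = 4, a_1 = floor((12 + 12)/4) = 6.
  m_2 = 4*6 - 12 = 12, d_2 = (148 - 12^2)/4 = 4/4 = 1, a_2 = floor((12 + 12)/1) = 24.
  m_3 = 1*24 - 12 = 12, d_3 = (148 - 12^2)/1 = 4/1 = 4: (m_3, d_3) = (m_1, d_1) = (12, 4), so from here the quotients repeat a_1, a_2; the period length is 2.
Hence the expansion of sqrt(148) is a_0 = 12 followed by the repeating block 6, 24 (period 2).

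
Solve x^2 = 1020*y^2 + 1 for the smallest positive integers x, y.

First expand sqrt(1020) as a continued fraction. With x_i = (sqrt(1020) + m_i)/d_i and (m_0, d_0) = (0, 1): a_0 = floor(sqrt(1020)) = 31, since 31^2 = 961 <= 1020 < 1024 = 32^2.
Iterate m_{i+1} = d_i*a_i - m_i, d_{i+1} = (1020 - m_{i+1}^2)/d_i, a_{i+1} = floor((a_0 + m_{i+1})/d_{i+1}):
  m_1 = 1*31 - 0 = 31, d_1 = (1020 - 31^2)/1 = 59/1 = 59, a_1 = floor((31 + 31)/59) = 1.
  m_2 = 59*1 - 31 = 28, d_2 = (1020 - 28^2)/59 = 236/59 = 4, a_2 = floor((31 + 28)/4) = 14.
  m_3 = 4*14 - 28 = 28, d_3 = (1020 - 28^2)/4 = 236/4 = 59, a_3 = floor((31 + 28)/59) = 1.
  m_4 = 59*1 - 28 = 31, d_4 = (1020 - 31^2)/59 = 59/59 = 1, a_4 = floor((31 + 31)/1) = 62.
  m_5 = 1*62 - 31 = 31, d_5 = (1020 - 31^2)/1 = 59/1 = 59: (m_5, d_5) = (m_1, d_1) = (31, 59), so from here the quotients repeat a_1, ..., a_4; the period length is 4.
So sqrt(1020) = [31; (1, 14, 1, 62)] with period length k = 4.
k is even, so the fundamental solution of x^2 - 1020y^2 = 1 is (p_{k-1}, q_{k-1}) = (p_3, q_3); compute convergents through index 3.
Convergents (p_i = a_i*p_{i-1} + p_{i-2}, q_i = a_i*q_{i-1} + q_{i-2} with p_{-2}=0, p_{-1}=1, q_{-2}=1, q_{-1}=0):
  i=0: a_0=31, p_0 = 31*1 + 0 = 31, q_0 = 31*0 + 1 = 1.
  i=1: a_1=1, p_1 = 1*31 + 1 = 32, q_1 = 1*1 + 0 = 1.
  i=2: a_2=14, p_2 = 14*32 + 31 = 479, q_2 = 14*1 + 1 = 15.
  i=3: a_3=1, p_3 = 1*479 + 32 = 511, q_3 = 1*15 + 1 = 16.
Check: 511^2 - 1020*16^2 = 261121 - 261120 = 1, so (x, y) = (511, 16) solves the equation, and by the theorem it is the least positive solution.

(x, y) = (511, 16)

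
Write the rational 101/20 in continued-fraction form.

Run the Euclidean algorithm on 101 and 20; the successive quotients are the partial quotients a_0, a_1, ... (each step inverts the fractional part left over by the previous one):
  101 = 5*20 + 1, so a_0 = 5.
  20 = 20*1 + 0, so a_1 = 20.
The remainder reaches 0 after 2 divisions, so the expansion has 2 partial quotients, read off in order.

[5; 20]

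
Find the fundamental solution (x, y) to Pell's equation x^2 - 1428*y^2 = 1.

(x, y) = (3401, 90)

First expand sqrt(1428) as a continued fraction. With x_i = (sqrt(1428) + m_i)/d_i and (m_0, d_0) = (0, 1): a_0 = floor(sqrt(1428)) = 37, since 37^2 = 1369 <= 1428 < 1444 = 38^2.
Iterate m_{i+1} = d_i*a_i - m_i, d_{i+1} = (1428 - m_{i+1}^2)/d_i, a_{i+1} = floor((a_0 + m_{i+1})/d_{i+1}):
  m_1 = 1*37 - 0 = 37, d_1 = (1428 - 37^2)/1 = 59/1 = 59, a_1 = floor((37 + 37)/59) = 1.
  m_2 = 59*1 - 37 = 22, d_2 = (1428 - 22^2)/59 = 944/59 = 16, a_2 = floor((37 + 22)/16) = 3.
  m_3 = 16*3 - 22 = 26, d_3 = (1428 - 26^2)/16 = 752/16 = 47, a_3 = floor((37 + 26)/47) = 1.
  m_4 = 47*1 - 26 = 21, d_4 = (1428 - 21^2)/47 = 987/47 = 21, a_4 = floor((37 + 21)/21) = 2.
  m_5 = 21*2 - 21 = 21, d_5 = (1428 - 21^2)/21 = 987/21 = 47, a_5 = floor((37 + 21)/47) = 1.
  m_6 = 47*1 - 21 = 26, d_6 = (1428 - 26^2)/47 = 752/47 = 16, a_6 = floor((37 + 26)/16) = 3.
  m_7 = 16*3 - 26 = 22, d_7 = (1428 - 22^2)/16 = 944/16 = 59, a_7 = floor((37 + 22)/59) = 1.
  m_8 = 59*1 - 22 = 37, d_8 = (1428 - 37^2)/59 = 59/59 = 1, a_8 = floor((37 + 37)/1) = 74.
  m_9 = 1*74 - 37 = 37, d_9 = (1428 - 37^2)/1 = 59/1 = 59: (m_9, d_9) = (m_1, d_1) = (37, 59), so from here the quotients repeat a_1, ..., a_8; the period length is 8.
So sqrt(1428) = [37; (1, 3, 1, 2, 1, 3, 1, 74)] with period length k = 8.
k is even, so the fundamental solution of x^2 - 1428y^2 = 1 is (p_{k-1}, q_{k-1}) = (p_7, q_7); compute convergents through index 7.
Convergents (p_i = a_i*p_{i-1} + p_{i-2}, q_i = a_i*q_{i-1} + q_{i-2} with p_{-2}=0, p_{-1}=1, q_{-2}=1, q_{-1}=0):
  i=0: a_0=37, p_0 = 37*1 + 0 = 37, q_0 = 37*0 + 1 = 1.
  i=1: a_1=1, p_1 = 1*37 + 1 = 38, q_1 = 1*1 + 0 = 1.
  i=2: a_2=3, p_2 = 3*38 + 37 = 151, q_2 = 3*1 + 1 = 4.
  i=3: a_3=1, p_3 = 1*151 + 38 = 189, q_3 = 1*4 + 1 = 5.
  i=4: a_4=2, p_4 = 2*189 + 151 = 529, q_4 = 2*5 + 4 = 14.
  i=5: a_5=1, p_5 = 1*529 + 189 = 718, q_5 = 1*14 + 5 = 19.
  i=6: a_6=3, p_6 = 3*718 + 529 = 2683, q_6 = 3*19 + 14 = 71.
  i=7: a_7=1, p_7 = 1*2683 + 718 = 3401, q_7 = 1*71 + 19 = 90.
Check: 3401^2 - 1428*90^2 = 11566801 - 11566800 = 1, so (x, y) = (3401, 90) solves the equation, and by the theorem it is the least positive solution.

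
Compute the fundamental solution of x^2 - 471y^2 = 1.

(x, y) = (7838695, 361188)

First expand sqrt(471) as a continued fraction. With x_i = (sqrt(471) + m_i)/d_i and (m_0, d_0) = (0, 1): a_0 = floor(sqrt(471)) = 21, since 21^2 = 441 <= 471 < 484 = 22^2.
Iterate m_{i+1} = d_i*a_i - m_i, d_{i+1} = (471 - m_{i+1}^2)/d_i, a_{i+1} = floor((a_0 + m_{i+1})/d_{i+1}):
  m_1 = 1*21 - 0 = 21, d_1 = (471 - 21^2)/1 = 30/1 = 30, a_1 = floor((21 + 21)/30) = 1.
  m_2 = 30*1 - 21 = 9, d_2 = (471 - 9^2)/30 = 390/30 = 13, a_2 = floor((21 + 9)/13) = 2.
  m_3 = 13*2 - 9 = 17, d_3 = (471 - 17^2)/13 = 182/13 = 14, a_3 = floor((21 + 17)/14) = 2.
  m_4 = 14*2 - 17 = 11, d_4 = (471 - 11^2)/14 = 350/14 = 25, a_4 = floor((21 + 11)/25) = 1.
  m_5 = 25*1 - 11 = 14, d_5 = (471 - 14^2)/25 = 275/25 = 11, a_5 = floor((21 + 14)/11) = 3.
  m_6 = 11*3 - 14 = 19, d_6 = (471 - 19^2)/11 = 110/11 = 10, a_6 = floor((21 + 19)/10) = 4.
  m_7 = 10*4 - 19 = 21, d_7 = (471 - 21^2)/10 = 30/10 = 3, a_7 = floor((21 + 21)/3) = 14.
  m_8 = 3*14 - 21 = 21, d_8 = (471 - 21^2)/3 = 30/3 = 10, a_8 = floor((21 + 21)/10) = 4.
  m_9 = 10*4 - 21 = 19, d_9 = (471 - 19^2)/10 = 110/10 = 11, a_9 = floor((21 + 19)/11) = 3.
  m_10 = 11*3 - 19 = 14, d_10 = (471 - 14^2)/11 = 275/11 = 25, a_10 = floor((21 + 14)/25) = 1.
  m_11 = 25*1 - 14 = 11, d_11 = (471 - 11^2)/25 = 350/25 = 14, a_11 = floor((21 + 11)/14) = 2.
  m_12 = 14*2 - 11 = 17, d_12 = (471 - 17^2)/14 = 182/14 = 13, a_12 = floor((21 + 17)/13) = 2.
  m_13 = 13*2 - 17 = 9, d_13 = (471 - 9^2)/13 = 390/13 = 30, a_13 = floor((21 + 9)/30) = 1.
  m_14 = 30*1 - 9 = 21, d_14 = (471 - 21^2)/30 = 30/30 = 1, a_14 = floor((21 + 21)/1) = 42.
  m_15 = 1*42 - 21 = 21, d_15 = (471 - 21^2)/1 = 30/1 = 30: (m_15, d_15) = (m_1, d_1) = (21, 30), so from here the quotients repeat a_1, ..., a_14; the period length is 14.
So sqrt(471) = [21; (1, 2, 2, 1, 3, 4, 14, 4, 3, 1, 2, 2, 1, 42)] with period length k = 14.
k is even, so the fundamental solution of x^2 - 471y^2 = 1 is (p_{k-1}, q_{k-1}) = (p_13, q_13); compute convergents through index 13.
Convergents (p_i = a_i*p_{i-1} + p_{i-2}, q_i = a_i*q_{i-1} + q_{i-2} with p_{-2}=0, p_{-1}=1, q_{-2}=1, q_{-1}=0):
  i=0: a_0=21, p_0 = 21*1 + 0 = 21, q_0 = 21*0 + 1 = 1.
  i=1: a_1=1, p_1 = 1*21 + 1 = 22, q_1 = 1*1 + 0 = 1.
  i=2: a_2=2, p_2 = 2*22 + 21 = 65, q_2 = 2*1 + 1 = 3.
  i=3: a_3=2, p_3 = 2*65 + 22 = 152, q_3 = 2*3 + 1 = 7.
  i=4: a_4=1, p_4 = 1*152 + 65 = 217, q_4 = 1*7 + 3 = 10.
  i=5: a_5=3, p_5 = 3*217 + 152 = 803, q_5 = 3*10 + 7 = 37.
  i=6: a_6=4, p_6 = 4*803 + 217 = 3429, q_6 = 4*37 + 10 = 158.
  i=7: a_7=14, p_7 = 14*3429 + 803 = 48809, q_7 = 14*158 + 37 = 2249.
  i=8: a_8=4, p_8 = 4*48809 + 3429 = 198665, q_8 = 4*2249 + 158 = 9154.
  i=9: a_9=3, p_9 = 3*198665 + 48809 = 644804, q_9 = 3*9154 + 2249 = 29711.
  i=10: a_10=1, p_10 = 1*644804 + 198665 = 843469, q_10 = 1*29711 + 9154 = 38865.
  i=11: a_11=2, p_11 = 2*843469 + 644804 = 2331742, q_11 = 2*38865 + 29711 = 107441.
  i=12: a_12=2, p_12 = 2*2331742 + 843469 = 5506953, q_12 = 2*107441 + 38865 = 253747.
  i=13: a_13=1, p_13 = 1*5506953 + 2331742 = 7838695, q_13 = 1*253747 + 107441 = 361188.
Check: 7838695^2 - 471*361188^2 = 61445139303025 - 61445139303024 = 1, so (x, y) = (7838695, 361188) solves the equation, and by the theorem it is the least positive solution.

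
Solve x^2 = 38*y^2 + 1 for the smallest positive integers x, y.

First expand sqrt(38) as a continued fraction. With x_i = (sqrt(38) + m_i)/d_i and (m_0, d_0) = (0, 1): a_0 = floor(sqrt(38)) = 6, since 6^2 = 36 <= 38 < 49 = 7^2.
Iterate m_{i+1} = d_i*a_i - m_i, d_{i+1} = (38 - m_{i+1}^2)/d_i, a_{i+1} = floor((a_0 + m_{i+1})/d_{i+1}):
  m_1 = 1*6 - 0 = 6, d_1 = (38 - 6^2)/1 = 2/1 = 2, a_1 = floor((6 + 6)/2) = 6.
  m_2 = 2*6 - 6 = 6, d_2 = (38 - 6^2)/2 = 2/2 = 1, a_2 = floor((6 + 6)/1) = 12.
  m_3 = 1*12 - 6 = 6, d_3 = (38 - 6^2)/1 = 2/1 = 2: (m_3, d_3) = (m_1, d_1) = (6, 2), so from here the quotients repeat a_1, a_2; the period length is 2.
So sqrt(38) = [6; (6, 12)] with period length k = 2.
k is even, so the fundamental solution of x^2 - 38y^2 = 1 is (p_{k-1}, q_{k-1}) = (p_1, q_1); compute convergents through index 1.
Convergents (p_i = a_i*p_{i-1} + p_{i-2}, q_i = a_i*q_{i-1} + q_{i-2} with p_{-2}=0, p_{-1}=1, q_{-2}=1, q_{-1}=0):
  i=0: a_0=6, p_0 = 6*1 + 0 = 6, q_0 = 6*0 + 1 = 1.
  i=1: a_1=6, p_1 = 6*6 + 1 = 37, q_1 = 6*1 + 0 = 6.
Check: 37^2 - 38*6^2 = 1369 - 1368 = 1, so (x, y) = (37, 6) solves the equation, and by the theorem it is the least positive solution.

(x, y) = (37, 6)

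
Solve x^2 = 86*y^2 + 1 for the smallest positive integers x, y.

(x, y) = (10405, 1122)

First expand sqrt(86) as a continued fraction. With x_i = (sqrt(86) + m_i)/d_i and (m_0, d_0) = (0, 1): a_0 = floor(sqrt(86)) = 9, since 9^2 = 81 <= 86 < 100 = 10^2.
Iterate m_{i+1} = d_i*a_i - m_i, d_{i+1} = (86 - m_{i+1}^2)/d_i, a_{i+1} = floor((a_0 + m_{i+1})/d_{i+1}):
  m_1 = 1*9 - 0 = 9, d_1 = (86 - 9^2)/1 = 5/1 = 5, a_1 = floor((9 + 9)/5) = 3.
  m_2 = 5*3 - 9 = 6, d_2 = (86 - 6^2)/5 = 50/5 = 10, a_2 = floor((9 + 6)/10) = 1.
  m_3 = 10*1 - 6 = 4, d_3 = (86 - 4^2)/10 = 70/10 = 7, a_3 = floor((9 + 4)/7) = 1.
  m_4 = 7*1 - 4 = 3, d_4 = (86 - 3^2)/7 = 77/7 = 11, a_4 = floor((9 + 3)/11) = 1.
  m_5 = 11*1 - 3 = 8, d_5 = (86 - 8^2)/11 = 22/11 = 2, a_5 = floor((9 + 8)/2) = 8.
  m_6 = 2*8 - 8 = 8, d_6 = (86 - 8^2)/2 = 22/2 = 11, a_6 = floor((9 + 8)/11) = 1.
  m_7 = 11*1 - 8 = 3, d_7 = (86 - 3^2)/11 = 77/11 = 7, a_7 = floor((9 + 3)/7) = 1.
  m_8 = 7*1 - 3 = 4, d_8 = (86 - 4^2)/7 = 70/7 = 10, a_8 = floor((9 + 4)/10) = 1.
  m_9 = 10*1 - 4 = 6, d_9 = (86 - 6^2)/10 = 50/10 = 5, a_9 = floor((9 + 6)/5) = 3.
  m_10 = 5*3 - 6 = 9, d_10 = (86 - 9^2)/5 = 5/5 = 1, a_10 = floor((9 + 9)/1) = 18.
  m_11 = 1*18 - 9 = 9, d_11 = (86 - 9^2)/1 = 5/1 = 5: (m_11, d_11) = (m_1, d_1) = (9, 5), so from here the quotients repeat a_1, ..., a_10; the period length is 10.
So sqrt(86) = [9; (3, 1, 1, 1, 8, 1, 1, 1, 3, 18)] with period length k = 10.
k is even, so the fundamental solution of x^2 - 86y^2 = 1 is (p_{k-1}, q_{k-1}) = (p_9, q_9); compute convergents through index 9.
Convergents (p_i = a_i*p_{i-1} + p_{i-2}, q_i = a_i*q_{i-1} + q_{i-2} with p_{-2}=0, p_{-1}=1, q_{-2}=1, q_{-1}=0):
  i=0: a_0=9, p_0 = 9*1 + 0 = 9, q_0 = 9*0 + 1 = 1.
  i=1: a_1=3, p_1 = 3*9 + 1 = 28, q_1 = 3*1 + 0 = 3.
  i=2: a_2=1, p_2 = 1*28 + 9 = 37, q_2 = 1*3 + 1 = 4.
  i=3: a_3=1, p_3 = 1*37 + 28 = 65, q_3 = 1*4 + 3 = 7.
  i=4: a_4=1, p_4 = 1*65 + 37 = 102, q_4 = 1*7 + 4 = 11.
  i=5: a_5=8, p_5 = 8*102 + 65 = 881, q_5 = 8*11 + 7 = 95.
  i=6: a_6=1, p_6 = 1*881 + 102 = 983, q_6 = 1*95 + 11 = 106.
  i=7: a_7=1, p_7 = 1*983 + 881 = 1864, q_7 = 1*106 + 95 = 201.
  i=8: a_8=1, p_8 = 1*1864 + 983 = 2847, q_8 = 1*201 + 106 = 307.
  i=9: a_9=3, p_9 = 3*2847 + 1864 = 10405, q_9 = 3*307 + 201 = 1122.
Check: 10405^2 - 86*1122^2 = 108264025 - 108264024 = 1, so (x, y) = (10405, 1122) solves the equation, and by the theorem it is the least positive solution.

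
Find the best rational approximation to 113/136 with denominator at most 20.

Expand x = 113/136 as a continued fraction with the Euclidean algorithm:
  113 = 0*136 + 113, so a_0 = 0.
  136 = 1*113 + 23, so a_1 = 1.
  113 = 4*23 + 21, so a_2 = 4.
  23 = 1*21 + 2, so a_3 = 1.
  21 = 10*2 + 1, so a_4 = 10.
  2 = 2*1 + 0, so a_5 = 2.
so x = [0; 1, 4, 1, 10, 2].
Convergents (p_i = a_i*p_{i-1} + p_{i-2}, q_i = a_i*q_{i-1} + q_{i-2} with p_{-2}=0, p_{-1}=1, q_{-2}=1, q_{-1}=0), until the denominator exceeds 20:
  i=0: a_0=0, p_0 = 0*1 + 0 = 0, q_0 = 0*0 + 1 = 1.
  i=1: a_1=1, p_1 = 1*0 + 1 = 1, q_1 = 1*1 + 0 = 1.
  i=2: a_2=4, p_2 = 4*1 + 0 = 4, q_2 = 4*1 + 1 = 5.
  i=3: a_3=1, p_3 = 1*4 + 1 = 5, q_3 = 1*5 + 1 = 6.
  i=4: a_4=10, p_4 = 10*5 + 4 = 54, q_4 = 10*6 + 5 = 65.
q_4 = 65 > 20, so the last convergent with denominator <= 20 is p_3/q_3 = 5/6.
The closest fraction with denominator <= 20 is either p_3/q_3 or the intermediate fraction (k*p_3 + p_2)/(k*q_3 + q_2) with the largest k >= 1 whose denominator stays <= 20; these approach x as k grows, and every other convergent or intermediate fraction in range is farther away.
Largest k: floor((20 - q_2)/q_3) = floor((20 - 5)/6) = 2.
That gives (2*5 + 4)/(2*6 + 5) = 14/17.
Compare the errors: |x - 5/6| = |113*6 - 5*136|/(136*6) = 2/816, and |x - 14/17| = |113*17 - 14*136|/(136*17) = 17/2312.
Cross-multiplying, 2*2312 = 4624 < 13872 = 17*816, so 2/816 is smaller: the convergent 5/6 is closer to x than 14/17.

5/6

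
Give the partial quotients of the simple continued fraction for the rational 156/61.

[2; 1, 1, 3, 1, 6]

Run the Euclidean algorithm on 156 and 61; the successive quotients are the partial quotients a_0, a_1, ... (each step inverts the fractional part left over by the previous one):
  156 = 2*61 + 34, so a_0 = 2.
  61 = 1*34 + 27, so a_1 = 1.
  34 = 1*27 + 7, so a_2 = 1.
  27 = 3*7 + 6, so a_3 = 3.
  7 = 1*6 + 1, so a_4 = 1.
  6 = 6*1 + 0, so a_5 = 6.
The remainder reaches 0 after 6 divisions, so the expansion has 6 partial quotients, read off in order.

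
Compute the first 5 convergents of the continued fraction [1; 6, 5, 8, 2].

1/1, 7/6, 36/31, 295/254, 626/539

Using the convergent recurrence p_i = a_i*p_{i-1} + p_{i-2}, q_i = a_i*q_{i-1} + q_{i-2} with p_{-2}=0, p_{-1}=1, q_{-2}=1, q_{-1}=0:
  i=0: a_0=1, p_0 = 1*1 + 0 = 1, q_0 = 1*0 + 1 = 1.
  i=1: a_1=6, p_1 = 6*1 + 1 = 7, q_1 = 6*1 + 0 = 6.
  i=2: a_2=5, p_2 = 5*7 + 1 = 36, q_2 = 5*6 + 1 = 31.
  i=3: a_3=8, p_3 = 8*36 + 7 = 295, q_3 = 8*31 + 6 = 254.
  i=4: a_4=2, p_4 = 2*295 + 36 = 626, q_4 = 2*254 + 31 = 539.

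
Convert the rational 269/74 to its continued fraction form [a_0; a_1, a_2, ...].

[3; 1, 1, 1, 2, 1, 6]

Run the Euclidean algorithm on 269 and 74; the successive quotients are the partial quotients a_0, a_1, ... (each step inverts the fractional part left over by the previous one):
  269 = 3*74 + 47, so a_0 = 3.
  74 = 1*47 + 27, so a_1 = 1.
  47 = 1*27 + 20, so a_2 = 1.
  27 = 1*20 + 7, so a_3 = 1.
  20 = 2*7 + 6, so a_4 = 2.
  7 = 1*6 + 1, so a_5 = 1.
  6 = 6*1 + 0, so a_6 = 6.
The remainder reaches 0 after 7 divisions, so the expansion has 7 partial quotients, read off in order.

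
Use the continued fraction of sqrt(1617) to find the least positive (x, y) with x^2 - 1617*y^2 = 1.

First expand sqrt(1617) as a continued fraction. With x_i = (sqrt(1617) + m_i)/d_i and (m_0, d_0) = (0, 1): a_0 = floor(sqrt(1617)) = 40, since 40^2 = 1600 <= 1617 < 1681 = 41^2.
Iterate m_{i+1} = d_i*a_i - m_i, d_{i+1} = (1617 - m_{i+1}^2)/d_i, a_{i+1} = floor((a_0 + m_{i+1})/d_{i+1}):
  m_1 = 1*40 - 0 = 40, d_1 = (1617 - 40^2)/1 = 17/1 = 17, a_1 = floor((40 + 40)/17) = 4.
  m_2 = 17*4 - 40 = 28, d_2 = (1617 - 28^2)/17 = 833/17 = 49, a_2 = floor((40 + 28)/49) = 1.
  m_3 = 49*1 - 28 = 21, d_3 = (1617 - 21^2)/49 = 1176/49 = 24, a_3 = floor((40 + 21)/24) = 2.
  m_4 = 24*2 - 21 = 27, d_4 = (1617 - 27^2)/24 = 888/24 = 37, a_4 = floor((40 + 27)/37) = 1.
  m_5 = 37*1 - 27 = 10, d_5 = (1617 - 10^2)/37 = 1517/37 = 41, a_5 = floor((40 + 10)/41) = 1.
  m_6 = 41*1 - 10 = 31, d_6 = (1617 - 31^2)/41 = 656/41 = 16, a_6 = floor((40 + 31)/16) = 4.
  m_7 = 16*4 - 31 = 33, d_7 = (1617 - 33^2)/16 = 528/16 = 33, a_7 = floor((40 + 33)/33) = 2.
  m_8 = 33*2 - 33 = 33, d_8 = (1617 - 33^2)/33 = 528/33 = 16, a_8 = floor((40 + 33)/16) = 4.
  m_9 = 16*4 - 33 = 31, d_9 = (1617 - 31^2)/16 = 656/16 = 41, a_9 = floor((40 + 31)/41) = 1.
  m_10 = 41*1 - 31 = 10, d_10 = (1617 - 10^2)/41 = 1517/41 = 37, a_10 = floor((40 + 10)/37) = 1.
  m_11 = 37*1 - 10 = 27, d_11 = (1617 - 27^2)/37 = 888/37 = 24, a_11 = floor((40 + 27)/24) = 2.
  m_12 = 24*2 - 27 = 21, d_12 = (1617 - 21^2)/24 = 1176/24 = 49, a_12 = floor((40 + 21)/49) = 1.
  m_13 = 49*1 - 21 = 28, d_13 = (1617 - 28^2)/49 = 833/49 = 17, a_13 = floor((40 + 28)/17) = 4.
  m_14 = 17*4 - 28 = 40, d_14 = (1617 - 40^2)/17 = 17/17 = 1, a_14 = floor((40 + 40)/1) = 80.
  m_15 = 1*80 - 40 = 40, d_15 = (1617 - 40^2)/1 = 17/1 = 17: (m_15, d_15) = (m_1, d_1) = (40, 17), so from here the quotients repeat a_1, ..., a_14; the period length is 14.
So sqrt(1617) = [40; (4, 1, 2, 1, 1, 4, 2, 4, 1, 1, 2, 1, 4, 80)] with period length k = 14.
k is even, so the fundamental solution of x^2 - 1617y^2 = 1 is (p_{k-1}, q_{k-1}) = (p_13, q_13); compute convergents through index 13.
Convergents (p_i = a_i*p_{i-1} + p_{i-2}, q_i = a_i*q_{i-1} + q_{i-2} with p_{-2}=0, p_{-1}=1, q_{-2}=1, q_{-1}=0):
  i=0: a_0=40, p_0 = 40*1 + 0 = 40, q_0 = 40*0 + 1 = 1.
  i=1: a_1=4, p_1 = 4*40 + 1 = 161, q_1 = 4*1 + 0 = 4.
  i=2: a_2=1, p_2 = 1*161 + 40 = 201, q_2 = 1*4 + 1 = 5.
  i=3: a_3=2, p_3 = 2*201 + 161 = 563, q_3 = 2*5 + 4 = 14.
  i=4: a_4=1, p_4 = 1*563 + 201 = 764, q_4 = 1*14 + 5 = 19.
  i=5: a_5=1, p_5 = 1*764 + 563 = 1327, q_5 = 1*19 + 14 = 33.
  i=6: a_6=4, p_6 = 4*1327 + 764 = 6072, q_6 = 4*33 + 19 = 151.
  i=7: a_7=2, p_7 = 2*6072 + 1327 = 13471, q_7 = 2*151 + 33 = 335.
  i=8: a_8=4, p_8 = 4*13471 + 6072 = 59956, q_8 = 4*335 + 151 = 1491.
  i=9: a_9=1, p_9 = 1*59956 + 13471 = 73427, q_9 = 1*1491 + 335 = 1826.
  i=10: a_10=1, p_10 = 1*73427 + 59956 = 133383, q_10 = 1*1826 + 1491 = 3317.
  i=11: a_11=2, p_11 = 2*133383 + 73427 = 340193, q_11 = 2*3317 + 1826 = 8460.
  i=12: a_12=1, p_12 = 1*340193 + 133383 = 473576, q_12 = 1*8460 + 3317 = 11777.
  i=13: a_13=4, p_13 = 4*473576 + 340193 = 2234497, q_13 = 4*11777 + 8460 = 55568.
Check: 2234497^2 - 1617*55568^2 = 4992976843009 - 4992976843008 = 1, so (x, y) = (2234497, 55568) solves the equation, and by the theorem it is the least positive solution.

(x, y) = (2234497, 55568)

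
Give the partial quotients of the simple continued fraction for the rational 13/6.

[2; 6]

Run the Euclidean algorithm on 13 and 6; the successive quotients are the partial quotients a_0, a_1, ... (each step inverts the fractional part left over by the previous one):
  13 = 2*6 + 1, so a_0 = 2.
  6 = 6*1 + 0, so a_1 = 6.
The remainder reaches 0 after 2 divisions, so the expansion has 2 partial quotients, read off in order.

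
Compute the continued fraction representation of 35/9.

[3; 1, 8]

Run the Euclidean algorithm on 35 and 9; the successive quotients are the partial quotients a_0, a_1, ... (each step inverts the fractional part left over by the previous one):
  35 = 3*9 + 8, so a_0 = 3.
  9 = 1*8 + 1, so a_1 = 1.
  8 = 8*1 + 0, so a_2 = 8.
The remainder reaches 0 after 3 divisions, so the expansion has 3 partial quotients, read off in order.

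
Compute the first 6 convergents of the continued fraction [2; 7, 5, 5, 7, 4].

Using the convergent recurrence p_i = a_i*p_{i-1} + p_{i-2}, q_i = a_i*q_{i-1} + q_{i-2} with p_{-2}=0, p_{-1}=1, q_{-2}=1, q_{-1}=0:
  i=0: a_0=2, p_0 = 2*1 + 0 = 2, q_0 = 2*0 + 1 = 1.
  i=1: a_1=7, p_1 = 7*2 + 1 = 15, q_1 = 7*1 + 0 = 7.
  i=2: a_2=5, p_2 = 5*15 + 2 = 77, q_2 = 5*7 + 1 = 36.
  i=3: a_3=5, p_3 = 5*77 + 15 = 400, q_3 = 5*36 + 7 = 187.
  i=4: a_4=7, p_4 = 7*400 + 77 = 2877, q_4 = 7*187 + 36 = 1345.
  i=5: a_5=4, p_5 = 4*2877 + 400 = 11908, q_5 = 4*1345 + 187 = 5567.

2/1, 15/7, 77/36, 400/187, 2877/1345, 11908/5567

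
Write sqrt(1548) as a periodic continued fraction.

[39; (2, 1, 9, 5, 1, 18, 1, 5, 9, 1, 2, 78)]

Write x_i = (sqrt(1548) + m_i)/d_i with (m_0, d_0) = (0, 1). a_0 = floor(sqrt(1548)) = 39, since 39^2 = 1521 <= 1548 < 1600 = 40^2.
Iterate m_{i+1} = d_i*a_i - m_i, d_{i+1} = (1548 - m_{i+1}^2)/d_i, a_{i+1} = floor((a_0 + m_{i+1})/d_{i+1}):
  m_1 = 1*39 - 0 = 39, d_1 = (1548 - 39^2)/1 = 27/1 = 27, a_1 = floor((39 + 39)/27) = 2.
  m_2 = 27*2 - 39 = 15, d_2 = (1548 - 15^2)/27 = 1323/27 = 49, a_2 = floor((39 + 15)/49) = 1.
  m_3 = 49*1 - 15 = 34, d_3 = (1548 - 34^2)/49 = 392/49 = 8, a_3 = floor((39 + 34)/8) = 9.
  m_4 = 8*9 - 34 = 38, d_4 = (1548 - 38^2)/8 = 104/8 = 13, a_4 = floor((39 + 38)/13) = 5.
  m_5 = 13*5 - 38 = 27, d_5 = (1548 - 27^2)/13 = 819/13 = 63, a_5 = floor((39 + 27)/63) = 1.
  m_6 = 63*1 - 27 = 36, d_6 = (1548 - 36^2)/63 = 252/63 = 4, a_6 = floor((39 + 36)/4) = 18.
  m_7 = 4*18 - 36 = 36, d_7 = (1548 - 36^2)/4 = 252/4 = 63, a_7 = floor((39 + 36)/63) = 1.
  m_8 = 63*1 - 36 = 27, d_8 = (1548 - 27^2)/63 = 819/63 = 13, a_8 = floor((39 + 27)/13) = 5.
  m_9 = 13*5 - 27 = 38, d_9 = (1548 - 38^2)/13 = 104/13 = 8, a_9 = floor((39 + 38)/8) = 9.
  m_10 = 8*9 - 38 = 34, d_10 = (1548 - 34^2)/8 = 392/8 = 49, a_10 = floor((39 + 34)/49) = 1.
  m_11 = 49*1 - 34 = 15, d_11 = (1548 - 15^2)/49 = 1323/49 = 27, a_11 = floor((39 + 15)/27) = 2.
  m_12 = 27*2 - 15 = 39, d_12 = (1548 - 39^2)/27 = 27/27 = 1, a_12 = floor((39 + 39)/1) = 78.
  m_13 = 1*78 - 39 = 39, d_13 = (1548 - 39^2)/1 = 27/1 = 27: (m_13, d_13) = (m_1, d_1) = (39, 27), so from here the quotients repeat a_1, ..., a_12; the period length is 12.
Hence the expansion of sqrt(1548) is a_0 = 39 followed by the repeating block 2, 1, 9, 5, 1, 18, 1, 5, 9, 1, 2, 78 (period 12).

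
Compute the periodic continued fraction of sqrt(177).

[13; (3, 3, 2, 8, 2, 3, 3, 26)]

Write x_i = (sqrt(177) + m_i)/d_i with (m_0, d_0) = (0, 1). a_0 = floor(sqrt(177)) = 13, since 13^2 = 169 <= 177 < 196 = 14^2.
Iterate m_{i+1} = d_i*a_i - m_i, d_{i+1} = (177 - m_{i+1}^2)/d_i, a_{i+1} = floor((a_0 + m_{i+1})/d_{i+1}):
  m_1 = 1*13 - 0 = 13, d_1 = (177 - 13^2)/1 = 8/1 = 8, a_1 = floor((13 + 13)/8) = 3.
  m_2 = 8*3 - 13 = 11, d_2 = (177 - 11^2)/8 = 56/8 = 7, a_2 = floor((13 + 11)/7) = 3.
  m_3 = 7*3 - 11 = 10, d_3 = (177 - 10^2)/7 = 77/7 = 11, a_3 = floor((13 + 10)/11) = 2.
  m_4 = 11*2 - 10 = 12, d_4 = (177 - 12^2)/11 = 33/11 = 3, a_4 = floor((13 + 12)/3) = 8.
  m_5 = 3*8 - 12 = 12, d_5 = (177 - 12^2)/3 = 33/3 = 11, a_5 = floor((13 + 12)/11) = 2.
  m_6 = 11*2 - 12 = 10, d_6 = (177 - 10^2)/11 = 77/11 = 7, a_6 = floor((13 + 10)/7) = 3.
  m_7 = 7*3 - 10 = 11, d_7 = (177 - 11^2)/7 = 56/7 = 8, a_7 = floor((13 + 11)/8) = 3.
  m_8 = 8*3 - 11 = 13, d_8 = (177 - 13^2)/8 = 8/8 = 1, a_8 = floor((13 + 13)/1) = 26.
  m_9 = 1*26 - 13 = 13, d_9 = (177 - 13^2)/1 = 8/1 = 8: (m_9, d_9) = (m_1, d_1) = (13, 8), so from here the quotients repeat a_1, ..., a_8; the period length is 8.
Hence the expansion of sqrt(177) is a_0 = 13 followed by the repeating block 3, 3, 2, 8, 2, 3, 3, 26 (period 8).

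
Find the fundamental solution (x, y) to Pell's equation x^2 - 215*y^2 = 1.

(x, y) = (44, 3)

First expand sqrt(215) as a continued fraction. With x_i = (sqrt(215) + m_i)/d_i and (m_0, d_0) = (0, 1): a_0 = floor(sqrt(215)) = 14, since 14^2 = 196 <= 215 < 225 = 15^2.
Iterate m_{i+1} = d_i*a_i - m_i, d_{i+1} = (215 - m_{i+1}^2)/d_i, a_{i+1} = floor((a_0 + m_{i+1})/d_{i+1}):
  m_1 = 1*14 - 0 = 14, d_1 = (215 - 14^2)/1 = 19/1 = 19, a_1 = floor((14 + 14)/19) = 1.
  m_2 = 19*1 - 14 = 5, d_2 = (215 - 5^2)/19 = 190/19 = 10, a_2 = floor((14 + 5)/10) = 1.
  m_3 = 10*1 - 5 = 5, d_3 = (215 - 5^2)/10 = 190/10 = 19, a_3 = floor((14 + 5)/19) = 1.
  m_4 = 19*1 - 5 = 14, d_4 = (215 - 14^2)/19 = 19/19 = 1, a_4 = floor((14 + 14)/1) = 28.
  m_5 = 1*28 - 14 = 14, d_5 = (215 - 14^2)/1 = 19/1 = 19: (m_5, d_5) = (m_1, d_1) = (14, 19), so from here the quotients repeat a_1, ..., a_4; the period length is 4.
So sqrt(215) = [14; (1, 1, 1, 28)] with period length k = 4.
k is even, so the fundamental solution of x^2 - 215y^2 = 1 is (p_{k-1}, q_{k-1}) = (p_3, q_3); compute convergents through index 3.
Convergents (p_i = a_i*p_{i-1} + p_{i-2}, q_i = a_i*q_{i-1} + q_{i-2} with p_{-2}=0, p_{-1}=1, q_{-2}=1, q_{-1}=0):
  i=0: a_0=14, p_0 = 14*1 + 0 = 14, q_0 = 14*0 + 1 = 1.
  i=1: a_1=1, p_1 = 1*14 + 1 = 15, q_1 = 1*1 + 0 = 1.
  i=2: a_2=1, p_2 = 1*15 + 14 = 29, q_2 = 1*1 + 1 = 2.
  i=3: a_3=1, p_3 = 1*29 + 15 = 44, q_3 = 1*2 + 1 = 3.
Check: 44^2 - 215*3^2 = 1936 - 1935 = 1, so (x, y) = (44, 3) solves the equation, and by the theorem it is the least positive solution.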